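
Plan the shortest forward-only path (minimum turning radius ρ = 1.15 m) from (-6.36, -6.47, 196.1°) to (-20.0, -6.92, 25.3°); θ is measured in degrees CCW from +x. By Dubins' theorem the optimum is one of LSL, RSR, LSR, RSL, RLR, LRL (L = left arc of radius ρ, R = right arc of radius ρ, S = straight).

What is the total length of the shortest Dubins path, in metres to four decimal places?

16.5175 m

Let ψ = atan2(Δy, Δx) = atan2(-0.45, -13.64) = -178.1104° be the start→goal bearing.
Normalize: d = |goal − start| / ρ = 13.647421/1.15 = 11.867323, α = (θ_start − ψ) mod 360° = 14.2104° = 0.248019 rad, β = (θ_goal − ψ) mod 360° = 203.4104° = 3.550182 rad.
Common terms: sin α = 0.245484, cos α = 0.969401, sin β = -0.397315, cos β = -0.917682, cos(α−β) = -0.987136, d² = 140.833346. Work in radians in the unit-radius frame; every candidate has L = ρ·(t + p + q).
LSL: p² = 2 + d² − 2cos(α−β) + 2d(sin α − sin β) = 160.064219; p = √p² = 12.651649; φ = atan2(cos β − cos α, d + sin α − sin β) = -0.149716 rad; t = (φ − α) mod 2π = 5.885451 rad, q = (β − φ) mod 2π = 3.699897 rad → L = 1.15·(5.885451 + 12.651649 + 3.699897) = 1.15·22.236997 = 25.572547 m
RSR: p² = 2 + d² − 2cos(α−β) + 2d(sin β − sin α) = 129.551018; p = √p² = 11.382048; φ = atan2(cos α − cos β, d − sin α + sin β) = 0.166564 rad; t = (α − φ) mod 2π = 0.081455 rad, q = (φ − β) mod 2π = 2.899567 rad → L = 1.15·(0.081455 + 11.382048 + 2.899567) = 1.15·14.363070 = 16.517531 m
LSR: p² = d² − 2 + 2cos(α−β) + 2d(sin α + sin β) = 133.255416; p = √p² = 11.543631; φ = atan2(−cos α − cos β, d + sin α + sin β) − atan2(−2, p) = 0.167138 rad; t = (φ − α) mod 2π = 6.202305 rad, q = (φ − β) mod 2π = 2.900142 rad → L = 1.15·(6.202305 + 11.543631 + 2.900142) = 1.15·20.646078 = 23.742989 m
RSL: p² = d² − 2 + 2cos(α−β) − 2d(sin α + sin β) = 140.462731; p = √p² = 11.851697; φ = atan2(cos α + cos β, d − sin α − sin β) − atan2(2, p) = -0.162874 rad; t = (α − φ) mod 2π = 0.410893 rad, q = (β − φ) mod 2π = 3.713056 rad → L = 1.15·(0.410893 + 11.851697 + 3.713056) = 1.15·15.975646 = 18.371993 m
RLR: c = (6 − d² + 2cos(α−β) + 2d(sin α − sin β))/8 = -15.193877, |c| > 1 → infeasible
LRL: c = (6 − d² + 2cos(α−β) − 2d(sin α − sin β))/8 = -19.008027, |c| > 1 → infeasible
Shortest: RSR with L = 16.517531 m ≈ 16.5175 m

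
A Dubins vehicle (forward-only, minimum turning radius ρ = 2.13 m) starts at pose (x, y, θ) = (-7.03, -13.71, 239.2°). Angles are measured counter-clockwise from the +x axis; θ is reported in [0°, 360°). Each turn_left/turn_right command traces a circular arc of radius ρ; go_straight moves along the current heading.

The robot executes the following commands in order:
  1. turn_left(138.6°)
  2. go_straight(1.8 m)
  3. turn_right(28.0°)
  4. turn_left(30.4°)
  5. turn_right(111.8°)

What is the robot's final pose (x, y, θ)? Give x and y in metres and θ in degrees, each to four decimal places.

(2.1702, -18.1713, 268.4000°)

set_pose: (x, y, θ) = (-7.0300, -13.7100, 239.2000°), ρ = 2.13
turn_left(138.6°): centre at ρ to the left, rotate +138.6° → (-4.5493, -16.8287, 377.8000° ≡ 17.8000°)
go_straight(1.8): x += 1.8·cos θ, y += 1.8·sin θ → (-2.8355, -16.2784, 17.8000°)
turn_right(28.0°): centre at ρ to the right, rotate −28.0° → (-1.8071, -16.2101, -10.2000° ≡ 349.8000°)
turn_left(30.4°): centre at ρ to the left, rotate +30.4° → (-0.6945, -16.1128, 380.2000° ≡ 20.2000°)
turn_right(111.8°): centre at ρ to the right, rotate −111.8° → (2.1702, -18.1713, -91.6000° ≡ 268.4000°)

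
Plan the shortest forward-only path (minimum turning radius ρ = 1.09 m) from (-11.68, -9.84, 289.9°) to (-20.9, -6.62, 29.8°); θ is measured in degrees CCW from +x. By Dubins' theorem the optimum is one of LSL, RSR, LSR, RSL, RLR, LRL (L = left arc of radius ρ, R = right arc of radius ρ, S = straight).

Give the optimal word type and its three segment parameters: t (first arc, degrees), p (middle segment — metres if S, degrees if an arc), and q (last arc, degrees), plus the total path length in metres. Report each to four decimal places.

Let ψ = atan2(Δy, Δx) = atan2(3.22, -9.22) = 160.7487° be the start→goal bearing.
Normalize: d = |goal − start| / ρ = 9.766105/1.09 = 8.959729, α = (θ_start − ψ) mod 360° = 129.1513° = 2.254115 rad, β = (θ_goal − ψ) mod 360° = 229.0513° = 3.997699 rad.
Common terms: sin α = 0.775482, cos α = -0.631370, sin β = -0.755297, cos β = -0.655383, cos(α−β) = -0.171929, d² = 80.276744. Work in radians in the unit-radius frame; every candidate has L = ρ·(t + p + q).
LSL: p² = 2 + d² − 2cos(α−β) + 2d(sin α − sin β) = 110.051316; p = √p² = 10.490535; φ = atan2(cos β − cos α, d + sin α − sin β) = -0.002289 rad; t = (φ − α) mod 2π = 4.026781 rad, q = (β − φ) mod 2π = 3.999988 rad → L = 1.09·(4.026781 + 10.490535 + 3.999988) = 1.09·18.517304 = 20.183861 m
RSR: p² = 2 + d² − 2cos(α−β) + 2d(sin β − sin α) = 55.189889; p = √p² = 7.428990; φ = atan2(cos α − cos β, d − sin α + sin β) = 0.003232 rad; t = (α − φ) mod 2π = 2.250883 rad, q = (φ − β) mod 2π = 2.288719 rad → L = 1.09·(2.250883 + 7.428990 + 2.288719) = 1.09·11.968591 = 13.045764 m
LSR: p² = d² − 2 + 2cos(α−β) + 2d(sin α + sin β) = 78.294592; p = √p² = 8.848423; φ = atan2(−cos α − cos β, d + sin α + sin β) − atan2(−2, p) = 0.364617 rad; t = (φ − α) mod 2π = 4.393687 rad, q = (φ − β) mod 2π = 2.650103 rad → L = 1.09·(4.393687 + 8.848423 + 2.650103) = 1.09·15.892214 = 17.322513 m
RSL: p² = d² − 2 + 2cos(α−β) − 2d(sin α + sin β) = 77.571180; p = √p² = 8.807450; φ = atan2(cos α + cos β, d − sin α − sin β) − atan2(2, p) = -0.366251 rad; t = (α − φ) mod 2π = 2.620367 rad, q = (β − φ) mod 2π = 4.363950 rad → L = 1.09·(2.620367 + 8.807450 + 4.363950) = 1.09·15.791767 = 17.213026 m
RLR: c = (6 − d² + 2cos(α−β) + 2d(sin α − sin β))/8 = -5.898736, |c| > 1 → infeasible
LRL: c = (6 − d² + 2cos(α−β) − 2d(sin α − sin β))/8 = -12.756415, |c| > 1 → infeasible
Shortest: RSR with L = 13.045764 m ≈ 13.0458 m
Convert RSR to answer units (arcs ×180/π): t = 2.250883·180/π = 128.9661°, p = ρ·p = 1.09·7.428990 = 8.0976 m, q = 2.288719·180/π = 131.1339°, L = 13.0458 m.

RSR: t = 128.9661°, p = 8.0976 m, q = 131.1339°, L = 13.0458 m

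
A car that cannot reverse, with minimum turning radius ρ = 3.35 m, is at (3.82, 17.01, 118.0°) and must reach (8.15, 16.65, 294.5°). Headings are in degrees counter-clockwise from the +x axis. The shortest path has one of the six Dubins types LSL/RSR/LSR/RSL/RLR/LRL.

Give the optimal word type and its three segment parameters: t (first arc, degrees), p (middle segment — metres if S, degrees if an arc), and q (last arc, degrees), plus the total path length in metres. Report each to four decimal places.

Let ψ = atan2(Δy, Δx) = atan2(-0.36, 4.33) = -4.7527° be the start→goal bearing.
Normalize: d = |goal − start| / ρ = 4.344940/3.35 = 1.296997, α = (θ_start − ψ) mod 360° = 122.7527° = 2.142439 rad, β = (θ_goal − ψ) mod 360° = 299.2527° = 5.222945 rad.
Common terms: sin α = 0.841014, cos α = -0.541014, sin β = -0.872473, cos β = 0.488662, cos(α−β) = -0.998135, d² = 1.682201. Work in radians in the unit-radius frame; every candidate has L = ρ·(t + p + q).
LSL: p² = 2 + d² − 2cos(α−β) + 2d(sin α − sin β) = 10.123244; p = √p² = 3.181705; φ = atan2(cos β − cos α, d + sin α − sin β) = 0.329557 rad; t = (φ − α) mod 2π = 4.470304 rad, q = (β − φ) mod 2π = 4.893388 rad → L = 3.35·(4.470304 + 3.181705 + 4.893388) = 3.35·12.545396 = 42.027077 m
RSR: p² = 2 + d² − 2cos(α−β) + 2d(sin β − sin α) = 1.233697; p = √p² = 1.110719; φ = atan2(cos α − cos β, d − sin α + sin β) = -1.955164 rad; t = (α − φ) mod 2π = 4.097603 rad, q = (φ − β) mod 2π = 5.388262 rad → L = 3.35·(4.097603 + 1.110719 + 5.388262) = 3.35·10.596584 = 35.498555 m
LSR: p² = d² − 2 + 2cos(α−β) + 2d(sin α + sin β) = -2.395674 < 0 → infeasible
RSL: p² = d² − 2 + 2cos(α−β) − 2d(sin α + sin β) = -2.232463 < 0 → infeasible
RLR: c = (6 − d² + 2cos(α−β) + 2d(sin α − sin β))/8 = 0.845788; p = 2π − arccos c = 5.720429 rad; φ = atan2(cos α − cos β, d − sin α + sin β) = -1.955164 rad; t = (α − φ + p/2) mod 2π = 0.674632 rad, q = (α − β − t + p) mod 2π = 1.965291 rad → L = 3.35·(0.674632 + 5.720429 + 1.965291) = 3.35·8.360352 = 28.007180 m
LRL: c = (6 − d² + 2cos(α−β) − 2d(sin α − sin β))/8 = -0.265406; p = 2π − arccos c = 4.443764 rad; φ = atan2(cos β − cos α, d + sin α − sin β) = 0.329557 rad; t = (φ − α + p/2) mod 2π = 0.409001 rad, q = (β − α − t + p) mod 2π = 0.832084 rad → L = 3.35·(0.409001 + 4.443764 + 0.832084) = 3.35·5.684850 = 19.044247 m
Shortest: LRL with L = 19.044247 m ≈ 19.0442 m
Convert LRL to answer units (arcs ×180/π): t = 0.409001·180/π = 23.4340°, p = 4.443764·180/π = 254.6089°, q = 0.832084·180/π = 47.6749°, L = 19.0442 m.

LRL: t = 23.4340°, p = 254.6089°, q = 47.6749°, L = 19.0442 m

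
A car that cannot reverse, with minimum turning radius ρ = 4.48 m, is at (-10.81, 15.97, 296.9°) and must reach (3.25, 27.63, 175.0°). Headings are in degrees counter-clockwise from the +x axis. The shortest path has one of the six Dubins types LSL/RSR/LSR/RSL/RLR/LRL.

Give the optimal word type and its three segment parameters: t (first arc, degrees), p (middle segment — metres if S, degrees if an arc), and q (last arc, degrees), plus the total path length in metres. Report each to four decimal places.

Let ψ = atan2(Δy, Δx) = atan2(11.66, 14.06) = 39.6690° be the start→goal bearing.
Normalize: d = |goal − start| / ρ = 18.265793/4.48 = 4.077186, α = (θ_start − ψ) mod 360° = 257.2310° = 4.489528 rad, β = (θ_goal − ψ) mod 360° = 135.3310° = 2.361971 rad.
Common terms: sin α = -0.975269, cos α = -0.221021, sin β = 0.703010, cos β = -0.711180, cos(α−β) = -0.528438, d² = 16.623445. Work in radians in the unit-radius frame; every candidate has L = ρ·(t + p + q).
LSL: p² = 2 + d² − 2cos(α−β) + 2d(sin α − sin β) = 5.995009; p = √p² = 2.448471; φ = atan2(cos β − cos α, d + sin α − sin β) = -0.201552 rad; t = (φ − α) mod 2π = 1.592106 rad, q = (β − φ) mod 2π = 2.563523 rad → L = 4.48·(1.592106 + 2.448471 + 2.563523) = 4.48·6.604100 = 29.586366 m
RSR: p² = 2 + d² − 2cos(α−β) + 2d(sin β − sin α) = 33.365635; p = √p² = 5.776299; φ = atan2(cos α − cos β, d − sin α + sin β) = 0.084959 rad; t = (α − φ) mod 2π = 4.404569 rad, q = (φ − β) mod 2π = 4.006173 rad → L = 4.48·(4.404569 + 5.776299 + 4.006173) = 4.48·14.187041 = 63.557944 m
LSR: p² = d² − 2 + 2cos(α−β) + 2d(sin α + sin β) = 11.346470; p = √p² = 3.368452; φ = atan2(−cos α − cos β, d + sin α + sin β) − atan2(−2, p) = 0.776073 rad; t = (φ − α) mod 2π = 2.569731 rad, q = (φ − β) mod 2π = 4.697287 rad → L = 4.48·(2.569731 + 3.368452 + 4.697287) = 4.48·10.635470 = 47.646905 m
RSL: p² = d² − 2 + 2cos(α−β) − 2d(sin α + sin β) = 15.786668; p = √p² = 3.973244; φ = atan2(cos α + cos β, d − sin α − sin β) − atan2(2, p) = -0.677470 rad; t = (α − φ) mod 2π = 5.166997 rad, q = (β − φ) mod 2π = 3.039441 rad → L = 4.48·(5.166997 + 3.973244 + 3.039441) = 4.48·12.179682 = 54.564977 m
RLR: c = (6 − d² + 2cos(α−β) + 2d(sin α − sin β))/8 = -3.170704, |c| > 1 → infeasible
LRL: c = (6 − d² + 2cos(α−β) − 2d(sin α − sin β))/8 = 0.250624; p = 2π − arccos c = 4.965714 rad; φ = atan2(cos β − cos α, d + sin α − sin β) = -0.201552 rad; t = (φ − α + p/2) mod 2π = 4.074963 rad, q = (β − α − t + p) mod 2π = 5.046380 rad → L = 4.48·(4.074963 + 4.965714 + 5.046380) = 4.48·14.087056 = 63.110012 m
Shortest: LSL with L = 29.586366 m ≈ 29.5864 m
Convert LSL to answer units (arcs ×180/π): t = 1.592106·180/π = 91.2210°, p = ρ·p = 4.48·2.448471 = 10.9691 m, q = 2.563523·180/π = 146.8790°, L = 29.5864 m.

LSL: t = 91.2210°, p = 10.9691 m, q = 146.8790°, L = 29.5864 m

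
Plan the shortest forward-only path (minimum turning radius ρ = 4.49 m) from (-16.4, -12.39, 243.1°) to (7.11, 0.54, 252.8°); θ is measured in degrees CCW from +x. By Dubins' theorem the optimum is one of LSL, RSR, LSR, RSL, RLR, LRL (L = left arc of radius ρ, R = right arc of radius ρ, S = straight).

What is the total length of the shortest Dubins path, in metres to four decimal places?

49.0456 m

Let ψ = atan2(Δy, Δx) = atan2(12.93, 23.51) = 28.8099° be the start→goal bearing.
Normalize: d = |goal − start| / ρ = 26.831045/4.49 = 5.975734, α = (θ_start − ψ) mod 360° = 214.2901° = 3.740069 rad, β = (θ_goal − ψ) mod 360° = 223.9901° = 3.909365 rad.
Common terms: sin α = -0.563384, cos α = -0.826195, sin β = -0.694535, cos β = -0.719459, cos(α−β) = 0.985703, d² = 35.709396. Work in radians in the unit-radius frame; every candidate has L = ρ·(t + p + q).
LSL: p² = 2 + d² − 2cos(α−β) + 2d(sin α − sin β) = 37.305433; p = √p² = 6.107817; φ = atan2(cos β − cos α, d + sin α − sin β) = 0.017476 rad; t = (φ − α) mod 2π = 2.560593 rad, q = (β − φ) mod 2π = 3.891889 rad → L = 4.49·(2.560593 + 6.107817 + 3.891889) = 4.49·12.560300 = 56.395745 m
RSR: p² = 2 + d² − 2cos(α−β) + 2d(sin β − sin α) = 34.170546; p = √p² = 5.845558; φ = atan2(cos α − cos β, d − sin α + sin β) = -0.018260 rad; t = (α − φ) mod 2π = 3.758329 rad, q = (φ − β) mod 2π = 2.355560 rad → L = 4.49·(3.758329 + 5.845558 + 2.355560) = 4.49·11.959446 = 53.697913 m
LSR: p² = d² − 2 + 2cos(α−β) + 2d(sin α + sin β) = 20.646831; p = √p² = 4.543878; φ = atan2(−cos α − cos β, d + sin α + sin β) − atan2(−2, p) = 0.731235 rad; t = (φ − α) mod 2π = 3.274352 rad, q = (φ − β) mod 2π = 3.105055 rad → L = 4.49·(3.274352 + 4.543878 + 3.105055) = 4.49·10.923285 = 49.045552 m
RSL: p² = d² − 2 + 2cos(α−β) − 2d(sin α + sin β) = 50.714776; p = √p² = 7.121431; φ = atan2(cos α + cos β, d − sin α − sin β) − atan2(2, p) = -0.484300 rad; t = (α − φ) mod 2π = 4.224368 rad, q = (β − φ) mod 2π = 4.393665 rad → L = 4.49·(4.224368 + 7.121431 + 4.393665) = 4.49·15.739464 = 70.670193 m
RLR: c = (6 − d² + 2cos(α−β) + 2d(sin α − sin β))/8 = -3.271318, |c| > 1 → infeasible
LRL: c = (6 − d² + 2cos(α−β) − 2d(sin α − sin β))/8 = -3.663179, |c| > 1 → infeasible
Shortest: LSR with L = 49.045552 m ≈ 49.0456 m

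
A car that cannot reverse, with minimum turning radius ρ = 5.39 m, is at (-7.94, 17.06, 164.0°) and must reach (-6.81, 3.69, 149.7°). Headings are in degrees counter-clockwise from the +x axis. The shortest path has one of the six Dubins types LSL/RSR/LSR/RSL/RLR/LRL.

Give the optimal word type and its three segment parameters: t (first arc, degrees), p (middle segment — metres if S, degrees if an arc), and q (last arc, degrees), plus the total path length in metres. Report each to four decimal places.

LSL: t = 105.5373°, p = 12.8429 m, q = 240.1627°, L = 45.3640 m

Let ψ = atan2(Δy, Δx) = atan2(-13.37, 1.13) = -85.1690° be the start→goal bearing.
Normalize: d = |goal − start| / ρ = 13.417667/5.39 = 2.489363, α = (θ_start − ψ) mod 360° = 249.1690° = 4.348819 rad, β = (θ_goal − ψ) mod 360° = 234.8690° = 4.099237 rad.
Common terms: sin α = -0.934633, cos α = -0.355613, sin β = -0.817838, cos β = -0.575448, cos(α−β) = 0.969016, d² = 6.196929. Work in radians in the unit-radius frame; every candidate has L = ρ·(t + p + q).
LSL: p² = 2 + d² − 2cos(α−β) + 2d(sin α − sin β) = 5.677407; p = √p² = 2.382731; φ = atan2(cos β − cos α, d + sin α − sin β) = -0.092393 rad; t = (φ − α) mod 2π = 1.841973 rad, q = (β − φ) mod 2π = 4.191630 rad → L = 5.39·(1.841973 + 2.382731 + 4.191630) = 5.39·8.416334 = 45.364042 m
RSR: p² = 2 + d² − 2cos(α−β) + 2d(sin β − sin α) = 6.840388; p = √p² = 2.615414; φ = atan2(cos α − cos β, d − sin α + sin β) = 0.084153 rad; t = (α − φ) mod 2π = 4.264666 rad, q = (φ − β) mod 2π = 2.268101 rad → L = 5.39·(4.264666 + 2.615414 + 2.268101) = 5.39·9.148181 = 49.308695 m
LSR: p² = d² − 2 + 2cos(α−β) + 2d(sin α + sin β) = -2.590116 < 0 → infeasible
RSL: p² = d² − 2 + 2cos(α−β) − 2d(sin α + sin β) = 14.860037; p = √p² = 3.854872; φ = atan2(cos α + cos β, d − sin α − sin β) − atan2(2, p) = -0.694662 rad; t = (α − φ) mod 2π = 5.043481 rad, q = (β − φ) mod 2π = 4.793899 rad → L = 5.39·(5.043481 + 3.854872 + 4.793899) = 5.39·13.692251 = 73.801234 m
RLR: c = (6 − d² + 2cos(α−β) + 2d(sin α − sin β))/8 = 0.144952; p = 2π − arccos c = 4.857853 rad; φ = atan2(cos α − cos β, d − sin α + sin β) = 0.084153 rad; t = (α − φ + p/2) mod 2π = 0.410407 rad, q = (α − β − t + p) mod 2π = 4.697028 rad → L = 5.39·(0.410407 + 4.857853 + 4.697028) = 5.39·9.965288 = 53.712902 m
LRL: c = (6 − d² + 2cos(α−β) − 2d(sin α − sin β))/8 = 0.290324; p = 2π − arccos c = 5.006954 rad; φ = atan2(cos β − cos α, d + sin α − sin β) = -0.092393 rad; t = (φ − α + p/2) mod 2π = 4.345450 rad, q = (β − α − t + p) mod 2π = 0.411922 rad → L = 5.39·(4.345450 + 5.006954 + 0.411922) = 5.39·9.764327 = 52.629722 m
Shortest: LSL with L = 45.364042 m ≈ 45.3640 m
Convert LSL to answer units (arcs ×180/π): t = 1.841973·180/π = 105.5373°, p = ρ·p = 5.39·2.382731 = 12.8429 m, q = 4.191630·180/π = 240.1627°, L = 45.3640 m.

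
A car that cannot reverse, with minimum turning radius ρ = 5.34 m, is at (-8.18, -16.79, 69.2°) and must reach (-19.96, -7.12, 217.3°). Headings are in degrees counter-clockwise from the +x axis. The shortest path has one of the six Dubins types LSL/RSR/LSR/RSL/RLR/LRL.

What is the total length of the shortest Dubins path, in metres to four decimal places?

Let ψ = atan2(Δy, Δx) = atan2(9.67, -11.78) = 140.6180° be the start→goal bearing.
Normalize: d = |goal − start| / ρ = 15.240646/5.34 = 2.854054, α = (θ_start − ψ) mod 360° = 288.5820° = 5.036706 rad, β = (θ_goal − ψ) mod 360° = 76.6820° = 1.338353 rad.
Common terms: sin α = -0.947869, cos α = 0.318661, sin β = 0.973106, cos β = 0.230356, cos(α−β) = -0.848972, d² = 8.145622. Work in radians in the unit-radius frame; every candidate has L = ρ·(t + p + q).
LSL: p² = 2 + d² − 2cos(α−β) + 2d(sin α − sin β) = 0.878433; p = √p² = 0.937248; φ = atan2(cos β − cos α, d + sin α − sin β) = -0.094358 rad; t = (φ − α) mod 2π = 1.152122 rad, q = (β − φ) mod 2π = 1.432711 rad → L = 5.34·(1.152122 + 0.937248 + 1.432711) = 5.34·3.522080 = 18.807909 m
RSR: p² = 2 + d² − 2cos(α−β) + 2d(sin β − sin α) = 22.808698; p = √p² = 4.775845; φ = atan2(cos α − cos β, d − sin α + sin β) = 0.018491 rad; t = (α − φ) mod 2π = 5.018215 rad, q = (φ − β) mod 2π = 4.963323 rad → L = 5.34·(5.018215 + 4.775845 + 4.963323) = 5.34·14.757383 = 78.804426 m
LSR: p² = d² − 2 + 2cos(α−β) + 2d(sin α + sin β) = 4.591739; p = √p² = 2.142834; φ = atan2(−cos α − cos β, d + sin α + sin β) − atan2(−2, p) = 0.562518 rad; t = (φ − α) mod 2π = 1.808998 rad, q = (φ − β) mod 2π = 5.507350 rad → L = 5.34·(1.808998 + 2.142834 + 5.507350) = 5.34·9.459183 = 50.512035 m
RSL: p² = d² − 2 + 2cos(α−β) − 2d(sin α + sin β) = 4.303618; p = √p² = 2.074516; φ = atan2(cos α + cos β, d − sin α − sin β) − atan2(2, p) = -0.575415 rad; t = (α − φ) mod 2π = 5.612121 rad, q = (β − φ) mod 2π = 1.913768 rad → L = 5.34·(5.612121 + 2.074516 + 1.913768) = 5.34·9.600405 = 51.266163 m
RLR: c = (6 − d² + 2cos(α−β) + 2d(sin α − sin β))/8 = -1.851087, |c| > 1 → infeasible
LRL: c = (6 − d² + 2cos(α−β) − 2d(sin α − sin β))/8 = 0.890196; p = 2π − arccos c = 5.810164 rad; φ = atan2(cos β − cos α, d + sin α − sin β) = -0.094358 rad; t = (φ − α + p/2) mod 2π = 4.057203 rad, q = (β − α − t + p) mod 2π = 4.337793 rad → L = 5.34·(4.057203 + 5.810164 + 4.337793) = 5.34·14.205160 = 75.855556 m
Shortest: LSL with L = 18.807909 m ≈ 18.8079 m

18.8079 m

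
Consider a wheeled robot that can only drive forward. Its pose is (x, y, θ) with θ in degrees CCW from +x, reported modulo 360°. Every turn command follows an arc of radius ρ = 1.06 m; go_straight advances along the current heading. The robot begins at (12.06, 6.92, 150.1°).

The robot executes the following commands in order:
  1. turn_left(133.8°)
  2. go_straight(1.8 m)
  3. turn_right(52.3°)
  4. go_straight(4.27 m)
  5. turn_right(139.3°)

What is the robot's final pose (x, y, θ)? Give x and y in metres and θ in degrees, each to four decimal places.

set_pose: (x, y, θ) = (12.0600, 6.9200, 150.1000°), ρ = 1.06
turn_left(133.8°): centre at ρ to the left, rotate +133.8° → (10.5026, 5.7464, 283.9000°)
go_straight(1.8): x += 1.8·cos θ, y += 1.8·sin θ → (10.9351, 3.9992, 283.9000°)
turn_right(52.3°): centre at ρ to the right, rotate −52.3° → (10.7368, 3.0861, 231.6000°)
go_straight(4.27): x += 4.27·cos θ, y += 4.27·sin θ → (8.0845, -0.2603, 231.6000°)
turn_right(139.3°): centre at ρ to the right, rotate −139.3° → (6.1946, 0.3556, 92.3000°)

(6.1946, 0.3556, 92.3000°)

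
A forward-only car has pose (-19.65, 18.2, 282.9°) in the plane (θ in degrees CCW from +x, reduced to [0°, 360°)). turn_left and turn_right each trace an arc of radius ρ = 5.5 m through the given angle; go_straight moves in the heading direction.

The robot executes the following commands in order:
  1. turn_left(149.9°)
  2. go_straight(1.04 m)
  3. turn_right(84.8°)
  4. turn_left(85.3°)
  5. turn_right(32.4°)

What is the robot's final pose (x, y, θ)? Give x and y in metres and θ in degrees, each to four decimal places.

(5.7488, 28.9244, 40.9000°)

set_pose: (x, y, θ) = (-19.6500, 18.2000, 282.9000°), ρ = 5.5
turn_left(149.9°): centre at ρ to the left, rotate +149.9° → (-9.0348, 17.8015, 432.8000° ≡ 72.8000°)
go_straight(1.04): x += 1.04·cos θ, y += 1.04·sin θ → (-8.7272, 18.7950, 72.8000°)
turn_right(84.8°): centre at ρ to the right, rotate −84.8° → (-2.3297, 22.5484, -12.0000° ≡ 348.0000°)
turn_left(85.3°): centre at ρ to the left, rotate +85.3° → (4.0818, 26.3477, 433.3000° ≡ 73.3000°)
turn_right(32.4°): centre at ρ to the right, rotate −32.4° → (5.7488, 28.9244, 40.9000°)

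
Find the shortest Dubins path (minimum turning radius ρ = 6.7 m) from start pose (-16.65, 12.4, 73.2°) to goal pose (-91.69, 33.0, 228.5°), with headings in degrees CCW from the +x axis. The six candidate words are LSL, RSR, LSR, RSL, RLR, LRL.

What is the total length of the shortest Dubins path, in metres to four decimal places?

Let ψ = atan2(Δy, Δx) = atan2(20.60, -75.04) = 164.6493° be the start→goal bearing.
Normalize: d = |goal − start| / ρ = 77.816204/6.7 = 11.614359, α = (θ_start − ψ) mod 360° = 268.5507° = 4.687094 rad, β = (θ_goal − ψ) mod 360° = 63.8507° = 1.114405 rad.
Common terms: sin α = -0.999680, cos α = -0.025292, sin β = 0.897649, cos β = 0.440712, cos(α−β) = -0.908508, d² = 134.893330. Work in radians in the unit-radius frame; every candidate has L = ρ·(t + p + q).
LSL: p² = 2 + d² − 2cos(α−β) + 2d(sin α − sin β) = 94.637833; p = √p² = 9.728198; φ = atan2(cos β − cos α, d + sin α − sin β) = 0.047921 rad; t = (φ − α) mod 2π = 1.644012 rad, q = (β − φ) mod 2π = 1.066484 rad → L = 6.7·(1.644012 + 9.728198 + 1.066484) = 6.7·12.438694 = 83.339251 m
RSR: p² = 2 + d² − 2cos(α−β) + 2d(sin β − sin α) = 182.782860; p = √p² = 13.519721; φ = atan2(cos α − cos β, d − sin α + sin β) = -0.034475 rad; t = (α − φ) mod 2π = 4.721569 rad, q = (φ − β) mod 2π = 5.134305 rad → L = 6.7·(4.721569 + 13.519721 + 5.134305) = 6.7·23.375595 = 156.616489 m
LSR: p² = d² − 2 + 2cos(α−β) + 2d(sin α + sin β) = 128.706254; p = √p² = 11.344878; φ = atan2(−cos α − cos β, d + sin α + sin β) − atan2(−2, p) = 0.138429 rad; t = (φ − α) mod 2π = 1.734520 rad, q = (φ − β) mod 2π = 5.307209 rad → L = 6.7·(1.734520 + 11.344878 + 5.307209) = 6.7·18.386608 = 123.190272 m
RSL: p² = d² − 2 + 2cos(α−β) − 2d(sin α + sin β) = 133.446374; p = √p² = 11.551899; φ = atan2(cos α + cos β, d − sin α − sin β) − atan2(2, p) = -0.135991 rad; t = (α − φ) mod 2π = 4.823085 rad, q = (β − φ) mod 2π = 1.250396 rad → L = 6.7·(4.823085 + 11.551899 + 1.250396) = 6.7·17.625380 = 118.090043 m
RLR: c = (6 − d² + 2cos(α−β) + 2d(sin α − sin β))/8 = -21.847858, |c| > 1 → infeasible
LRL: c = (6 − d² + 2cos(α−β) − 2d(sin α − sin β))/8 = -10.829729, |c| > 1 → infeasible
Shortest: LSL with L = 83.339251 m ≈ 83.3393 m

83.3393 m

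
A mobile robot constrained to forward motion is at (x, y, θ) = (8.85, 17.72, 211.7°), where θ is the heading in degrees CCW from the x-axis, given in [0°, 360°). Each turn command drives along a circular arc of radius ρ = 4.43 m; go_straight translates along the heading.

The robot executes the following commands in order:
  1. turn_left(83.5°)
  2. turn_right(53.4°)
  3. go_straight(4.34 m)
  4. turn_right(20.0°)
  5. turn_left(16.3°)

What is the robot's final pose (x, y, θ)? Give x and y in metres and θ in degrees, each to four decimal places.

(3.2547, 2.0897, 238.1000°)

set_pose: (x, y, θ) = (8.8500, 17.7200, 211.7000°), ρ = 4.43
turn_left(83.5°): centre at ρ to the left, rotate +83.5° → (7.1695, 12.0647, 295.2000°)
turn_right(53.4°): centre at ρ to the right, rotate −53.4° → (7.0652, 8.0851, 241.8000°)
go_straight(4.34): x += 4.34·cos θ, y += 4.34·sin θ → (5.0144, 4.2602, 241.8000°)
turn_right(20.0°): centre at ρ to the right, rotate −20.0° → (4.0629, 3.0512, 221.8000°)
turn_left(16.3°): centre at ρ to the left, rotate +16.3° → (3.2547, 2.0897, 238.1000°)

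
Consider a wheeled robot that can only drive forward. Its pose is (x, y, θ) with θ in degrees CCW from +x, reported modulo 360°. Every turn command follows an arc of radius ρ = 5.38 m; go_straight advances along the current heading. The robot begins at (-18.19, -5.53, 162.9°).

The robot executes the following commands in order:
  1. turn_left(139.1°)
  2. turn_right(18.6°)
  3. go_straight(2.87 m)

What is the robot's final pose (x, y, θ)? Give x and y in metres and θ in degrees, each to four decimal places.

set_pose: (x, y, θ) = (-18.1900, -5.5300, 162.9000°), ρ = 5.38
turn_left(139.1°): centre at ρ to the left, rotate +139.1° → (-24.3344, -13.5231, 302.0000°)
turn_right(18.6°): centre at ρ to the right, rotate −18.6° → (-23.6634, -15.1273, 283.4000°)
go_straight(2.87): x += 2.87·cos θ, y += 2.87·sin θ → (-22.9983, -17.9192, 283.4000°)

(-22.9983, -17.9192, 283.4000°)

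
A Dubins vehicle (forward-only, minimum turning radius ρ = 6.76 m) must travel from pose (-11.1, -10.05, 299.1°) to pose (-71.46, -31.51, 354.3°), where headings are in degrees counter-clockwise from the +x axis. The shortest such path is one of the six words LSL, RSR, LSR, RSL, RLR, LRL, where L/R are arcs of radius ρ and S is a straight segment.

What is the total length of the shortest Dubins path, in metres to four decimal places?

88.4386 m

Let ψ = atan2(Δy, Δx) = atan2(-21.46, -60.36) = -160.4280° be the start→goal bearing.
Normalize: d = |goal − start| / ρ = 64.061386/6.76 = 9.476536, α = (θ_start − ψ) mod 360° = 99.5280° = 1.737091 rad, β = (θ_goal − ψ) mod 360° = 154.7280° = 2.700513 rad.
Common terms: sin α = 0.986205, cos α = -0.165530, sin β = 0.426916, cos β = -0.904291, cos(α−β) = 0.570714, d² = 89.804742. Work in radians in the unit-radius frame; every candidate has L = ρ·(t + p + q).
LSL: p² = 2 + d² − 2cos(α−β) + 2d(sin α − sin β) = 101.263557; p = √p² = 10.062980; φ = atan2(cos β − cos α, d + sin α − sin β) = -0.073480 rad; t = (φ − α) mod 2π = 4.472614 rad, q = (β − φ) mod 2π = 2.773993 rad → L = 6.76·(4.472614 + 10.062980 + 2.773993) = 6.76·17.309587 = 117.012805 m
RSR: p² = 2 + d² − 2cos(α−β) + 2d(sin β − sin α) = 80.063074; p = √p² = 8.947797; φ = atan2(cos α − cos β, d − sin α + sin β) = 0.082658 rad; t = (α − φ) mod 2π = 1.654434 rad, q = (φ − β) mod 2π = 3.665330 rad → L = 6.76·(1.654434 + 8.947797 + 3.665330) = 6.76·14.267561 = 96.448710 m
LSR: p² = d² − 2 + 2cos(α−β) + 2d(sin α + sin β) = 115.729152; p = √p² = 10.757748; φ = atan2(−cos α − cos β, d + sin α + sin β) − atan2(−2, p) = 0.281742 rad; t = (φ − α) mod 2π = 4.827836 rad, q = (φ − β) mod 2π = 3.864414 rad → L = 6.76·(4.827836 + 10.757748 + 3.864414) = 6.76·19.449998 = 131.481987 m
RSL: p² = d² − 2 + 2cos(α−β) − 2d(sin α + sin β) = 62.163187; p = √p² = 7.884363; φ = atan2(cos α + cos β, d − sin α − sin β) − atan2(2, p) = -0.380332 rad; t = (α − φ) mod 2π = 2.117423 rad, q = (β − φ) mod 2π = 3.080845 rad → L = 6.76·(2.117423 + 7.884363 + 3.080845) = 6.76·13.082632 = 88.438592 m
RLR: c = (6 − d² + 2cos(α−β) + 2d(sin α − sin β))/8 = -9.007884, |c| > 1 → infeasible
LRL: c = (6 − d² + 2cos(α−β) − 2d(sin α − sin β))/8 = -11.657945, |c| > 1 → infeasible
Shortest: RSL with L = 88.438592 m ≈ 88.4386 m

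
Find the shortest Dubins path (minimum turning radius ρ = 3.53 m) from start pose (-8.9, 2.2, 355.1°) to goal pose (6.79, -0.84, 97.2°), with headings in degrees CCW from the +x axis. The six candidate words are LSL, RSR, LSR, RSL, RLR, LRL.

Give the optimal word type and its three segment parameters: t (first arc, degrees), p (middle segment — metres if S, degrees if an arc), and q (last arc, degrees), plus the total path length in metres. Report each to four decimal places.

RSL: t = 29.3626°, p = 10.3025 m, q = 131.4626°, L = 20.2110 m

Let ψ = atan2(Δy, Δx) = atan2(-3.04, 15.69) = -10.9654° be the start→goal bearing.
Normalize: d = |goal − start| / ρ = 15.981793/3.53 = 4.527420, α = (θ_start − ψ) mod 360° = 6.0654° = 0.105861 rad, β = (θ_goal − ψ) mod 360° = 108.1654° = 1.887843 rad.
Common terms: sin α = 0.105664, cos α = 0.994402, sin β = 0.950160, cos β = -0.311761, cos(α−β) = -0.209619, d² = 20.497532. Work in radians in the unit-radius frame; every candidate has L = ρ·(t + p + q).
LSL: p² = 2 + d² − 2cos(α−β) + 2d(sin α − sin β) = 15.269988; p = √p² = 3.907683; φ = atan2(cos β − cos α, d + sin α − sin β) = -0.340815 rad; t = (φ − α) mod 2π = 5.836509 rad, q = (β − φ) mod 2π = 2.228658 rad → L = 3.53·(5.836509 + 3.907683 + 2.228658) = 3.53·11.972850 = 42.264160 m
RSR: p² = 2 + d² − 2cos(α−β) + 2d(sin β − sin α) = 30.563550; p = √p² = 5.528431; φ = atan2(cos α − cos β, d − sin α + sin β) = 0.238518 rad; t = (α − φ) mod 2π = 6.150529 rad, q = (φ − β) mod 2π = 4.633861 rad → L = 3.53·(6.150529 + 5.528431 + 4.633861) = 3.53·16.312821 = 57.584257 m
LSR: p² = d² − 2 + 2cos(α−β) + 2d(sin α + sin β) = 27.638615; p = √p² = 5.257244; φ = atan2(−cos α − cos β, d + sin α + sin β) − atan2(−2, p) = 0.241858 rad; t = (φ − α) mod 2π = 0.135997 rad, q = (φ − β) mod 2π = 4.637201 rad → L = 3.53·(0.135997 + 5.257244 + 4.637201) = 3.53·10.030442 = 35.407460 m
RSL: p² = d² − 2 + 2cos(α−β) − 2d(sin α + sin β) = 8.517975; p = √p² = 2.918557; φ = atan2(cos α + cos β, d − sin α − sin β) − atan2(2, p) = -0.406613 rad; t = (α − φ) mod 2π = 0.512474 rad, q = (β − φ) mod 2π = 2.294455 rad → L = 3.53·(0.512474 + 2.918557 + 2.294455) = 3.53·5.725487 = 20.210968 m
RLR: c = (6 − d² + 2cos(α−β) + 2d(sin α − sin β))/8 = -2.820444, |c| > 1 → infeasible
LRL: c = (6 − d² + 2cos(α−β) − 2d(sin α − sin β))/8 = -0.908749; p = 2π − arccos c = 3.572113 rad; φ = atan2(cos β − cos α, d + sin α − sin β) = -0.340815 rad; t = (φ − α + p/2) mod 2π = 1.339380 rad, q = (β − α − t + p) mod 2π = 4.014714 rad → L = 3.53·(1.339380 + 3.572113 + 4.014714) = 3.53·8.926208 = 31.509514 m
Shortest: RSL with L = 20.210968 m ≈ 20.2110 m
Convert RSL to answer units (arcs ×180/π): t = 0.512474·180/π = 29.3626°, p = ρ·p = 3.53·2.918557 = 10.3025 m, q = 2.294455·180/π = 131.4626°, L = 20.2110 m.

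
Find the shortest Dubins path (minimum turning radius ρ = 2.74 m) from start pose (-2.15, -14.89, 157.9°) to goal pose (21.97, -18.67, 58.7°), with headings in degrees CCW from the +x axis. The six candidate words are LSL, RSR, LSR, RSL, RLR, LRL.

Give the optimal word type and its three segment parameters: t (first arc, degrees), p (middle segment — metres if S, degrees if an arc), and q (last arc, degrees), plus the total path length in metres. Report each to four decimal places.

Let ψ = atan2(Δy, Δx) = atan2(-3.78, 24.12) = -8.9067° be the start→goal bearing.
Normalize: d = |goal − start| / ρ = 24.414397/2.74 = 8.910364, α = (θ_start − ψ) mod 360° = 166.8067° = 2.911327 rad, β = (θ_goal − ψ) mod 360° = 67.6067° = 1.179960 rad.
Common terms: sin α = 0.228236, cos α = -0.973606, sin β = 0.924591, cos β = 0.380962, cos(α−β) = -0.159881, d² = 79.394587. Work in radians in the unit-radius frame; every candidate has L = ρ·(t + p + q).
LSL: p² = 2 + d² − 2cos(α−β) + 2d(sin α − sin β) = 69.304803; p = √p² = 8.324951; φ = atan2(cos β − cos α, d + sin α − sin β) = 0.163438 rad; t = (φ − α) mod 2π = 3.535297 rad, q = (β − φ) mod 2π = 1.016522 rad → L = 2.74·(3.535297 + 8.324951 + 1.016522) = 2.74·12.876769 = 35.282348 m
RSR: p² = 2 + d² − 2cos(α−β) + 2d(sin β − sin α) = 94.123895; p = √p² = 9.701747; φ = atan2(cos α − cos β, d − sin α + sin β) = -0.140079 rad; t = (α − φ) mod 2π = 3.051406 rad, q = (φ − β) mod 2π = 4.963146 rad → L = 2.74·(3.051406 + 9.701747 + 4.963146) = 2.74·17.716299 = 48.542659 m
LSR: p² = d² − 2 + 2cos(α−β) + 2d(sin α + sin β) = 97.619044; p = √p² = 9.880235; φ = atan2(−cos α − cos β, d + sin α + sin β) − atan2(−2, p) = 0.258550 rad; t = (φ − α) mod 2π = 3.630408 rad, q = (φ − β) mod 2π = 5.361775 rad → L = 2.74·(3.630408 + 9.880235 + 5.361775) = 2.74·18.872418 = 51.710426 m
RSL: p² = d² − 2 + 2cos(α−β) − 2d(sin α + sin β) = 56.530605; p = √p² = 7.518684; φ = atan2(cos α + cos β, d − sin α − sin β) − atan2(2, p) = -0.336231 rad; t = (α − φ) mod 2π = 3.247558 rad, q = (β − φ) mod 2π = 1.516192 rad → L = 2.74·(3.247558 + 7.518684 + 1.516192) = 2.74·12.282434 = 33.653869 m
RLR: c = (6 − d² + 2cos(α−β) + 2d(sin α − sin β))/8 = -10.765487, |c| > 1 → infeasible
LRL: c = (6 − d² + 2cos(α−β) − 2d(sin α − sin β))/8 = -7.663100, |c| > 1 → infeasible
Shortest: RSL with L = 33.653869 m ≈ 33.6539 m
Convert RSL to answer units (arcs ×180/π): t = 3.247558·180/π = 186.0714°, p = ρ·p = 2.74·7.518684 = 20.6012 m, q = 1.516192·180/π = 86.8714°, L = 33.6539 m.

RSL: t = 186.0714°, p = 20.6012 m, q = 86.8714°, L = 33.6539 m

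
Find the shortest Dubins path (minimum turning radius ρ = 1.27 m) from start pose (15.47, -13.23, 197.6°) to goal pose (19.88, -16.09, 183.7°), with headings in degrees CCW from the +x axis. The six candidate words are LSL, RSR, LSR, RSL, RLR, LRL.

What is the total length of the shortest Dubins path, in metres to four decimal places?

Let ψ = atan2(Δy, Δx) = atan2(-2.86, 4.41) = -32.9645° be the start→goal bearing.
Normalize: d = |goal − start| / ρ = 5.256206/1.27 = 4.138745, α = (θ_start − ψ) mod 360° = 230.5645° = 4.024109 rad, β = (θ_goal − ψ) mod 360° = 216.6645° = 3.781508 rad.
Common terms: sin α = -0.772340, cos α = -0.635210, sin β = -0.597128, cos β = -0.802146, cos(α−β) = 0.970716, d² = 17.129208. Work in radians in the unit-radius frame; every candidate has L = ρ·(t + p + q).
LSL: p² = 2 + d² − 2cos(α−β) + 2d(sin α − sin β) = 15.737460; p = √p² = 3.967047; φ = atan2(cos β − cos α, d + sin α − sin β) = -0.042093 rad; t = (φ − α) mod 2π = 2.216983 rad, q = (β − φ) mod 2π = 3.823601 rad → L = 1.27·(2.216983 + 3.967047 + 3.823601) = 1.27·10.007631 = 12.709692 m
RSR: p² = 2 + d² − 2cos(α−β) + 2d(sin β − sin α) = 18.638091; p = √p² = 4.317186; φ = atan2(cos α − cos β, d − sin α + sin β) = 0.038678 rad; t = (α − φ) mod 2π = 3.985431 rad, q = (φ − β) mod 2π = 2.540355 rad → L = 1.27·(3.985431 + 4.317186 + 2.540355) = 1.27·10.842972 = 13.770574 m
LSR: p² = d² − 2 + 2cos(α−β) + 2d(sin α + sin β) = 5.734889; p = √p² = 2.394763; φ = atan2(−cos α − cos β, d + sin α + sin β) − atan2(−2, p) = 1.174573 rad; t = (φ − α) mod 2π = 3.433650 rad, q = (φ − β) mod 2π = 3.676250 rad → L = 1.27·(3.433650 + 2.394763 + 3.676250) = 1.27·9.504663 = 12.070922 m
RSL: p² = d² − 2 + 2cos(α−β) − 2d(sin α + sin β) = 28.406393; p = √p² = 5.329765; φ = atan2(cos α + cos β, d − sin α − sin β) − atan2(2, p) = -0.614246 rad; t = (α − φ) mod 2π = 4.638355 rad, q = (β − φ) mod 2π = 4.395755 rad → L = 1.27·(4.638355 + 5.329765 + 4.395755) = 1.27·14.363875 = 18.242121 m
RLR: c = (6 − d² + 2cos(α−β) + 2d(sin α − sin β))/8 = -1.329761, |c| > 1 → infeasible
LRL: c = (6 − d² + 2cos(α−β) − 2d(sin α − sin β))/8 = -0.967182; p = 2π − arccos c = 3.398492 rad; φ = atan2(cos β − cos α, d + sin α − sin β) = -0.042093 rad; t = (φ − α + p/2) mod 2π = 3.916229 rad, q = (β − α − t + p) mod 2π = 5.522847 rad → L = 1.27·(3.916229 + 3.398492 + 5.522847) = 1.27·12.837568 = 16.303712 m
Shortest: LSR with L = 12.070922 m ≈ 12.0709 m

12.0709 m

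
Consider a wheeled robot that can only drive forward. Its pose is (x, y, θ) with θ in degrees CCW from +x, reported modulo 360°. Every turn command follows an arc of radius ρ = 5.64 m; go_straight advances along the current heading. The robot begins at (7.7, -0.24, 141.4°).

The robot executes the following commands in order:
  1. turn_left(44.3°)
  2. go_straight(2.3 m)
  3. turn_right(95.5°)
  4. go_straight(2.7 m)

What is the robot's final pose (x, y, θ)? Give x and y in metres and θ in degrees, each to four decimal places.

(-4.8770, 9.0283, 90.2000°)

set_pose: (x, y, θ) = (7.7000, -0.2400, 141.4000°), ρ = 5.64
turn_left(44.3°): centre at ρ to the left, rotate +44.3° → (3.6212, 0.9643, 185.7000°)
go_straight(2.3): x += 2.3·cos θ, y += 2.3·sin θ → (1.3325, 0.7359, 185.7000°)
turn_right(95.5°): centre at ρ to the right, rotate −95.5° → (-4.8676, 6.3283, 90.2000°)
go_straight(2.7): x += 2.7·cos θ, y += 2.7·sin θ → (-4.8770, 9.0283, 90.2000°)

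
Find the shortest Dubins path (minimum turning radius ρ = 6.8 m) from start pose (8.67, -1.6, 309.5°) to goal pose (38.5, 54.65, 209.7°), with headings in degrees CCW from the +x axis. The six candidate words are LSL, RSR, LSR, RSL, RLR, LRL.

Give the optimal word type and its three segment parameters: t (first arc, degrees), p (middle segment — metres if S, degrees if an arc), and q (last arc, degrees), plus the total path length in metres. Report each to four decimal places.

Let ψ = atan2(Δy, Δx) = atan2(56.25, 29.83) = 62.0625° be the start→goal bearing.
Normalize: d = |goal − start| / ρ = 63.670177/6.8 = 9.363261, α = (θ_start − ψ) mod 360° = 247.4375° = 4.318599 rad, β = (θ_goal − ψ) mod 360° = 147.6375° = 2.576761 rad.
Common terms: sin α = -0.923462, cos α = -0.383691, sin β = 0.535274, cos β = -0.844678, cos(α−β) = -0.170209, d² = 87.670662. Work in radians in the unit-radius frame; every candidate has L = ρ·(t + p + q).
LSL: p² = 2 + d² − 2cos(α−β) + 2d(sin α − sin β) = 62.694036; p = √p² = 7.917957; φ = atan2(cos β − cos α, d + sin α − sin β) = -0.058253 rad; t = (φ − α) mod 2π = 1.906333 rad, q = (β − φ) mod 2π = 2.635014 rad → L = 6.8·(1.906333 + 7.917957 + 2.635014) = 6.8·12.459303 = 84.723262 m
RSR: p² = 2 + d² − 2cos(α−β) + 2d(sin β − sin α) = 117.328125; p = √p² = 10.831811; φ = atan2(cos α − cos β, d − sin α + sin β) = 0.042572 rad; t = (α − φ) mod 2π = 4.276028 rad, q = (φ − β) mod 2π = 3.748996 rad → L = 6.8·(4.276028 + 10.831811 + 3.748996) = 6.8·18.856835 = 128.226476 m
LSR: p² = d² − 2 + 2cos(α−β) + 2d(sin α + sin β) = 78.060840; p = √p² = 8.835205; φ = atan2(−cos α − cos β, d + sin α + sin β) − atan2(−2, p) = 0.358635 rad; t = (φ − α) mod 2π = 2.323221 rad, q = (φ − β) mod 2π = 4.065060 rad → L = 6.8·(2.323221 + 8.835205 + 4.065060) = 6.8·15.223485 = 103.519698 m
RSL: p² = d² − 2 + 2cos(α−β) − 2d(sin α + sin β) = 92.599646; p = √p² = 9.622871; φ = atan2(cos α + cos β, d − sin α − sin β) − atan2(2, p) = -0.330229 rad; t = (α − φ) mod 2π = 4.648828 rad, q = (β − φ) mod 2π = 2.906989 rad → L = 6.8·(4.648828 + 9.622871 + 2.906989) = 6.8·17.178688 = 116.815078 m
RLR: c = (6 − d² + 2cos(α−β) + 2d(sin α − sin β))/8 = -13.666016, |c| > 1 → infeasible
LRL: c = (6 − d² + 2cos(α−β) − 2d(sin α − sin β))/8 = -6.836755, |c| > 1 → infeasible
Shortest: LSL with L = 84.723262 m ≈ 84.7233 m
Convert LSL to answer units (arcs ×180/π): t = 1.906333·180/π = 109.2248°, p = ρ·p = 6.8·7.917957 = 53.8421 m, q = 2.635014·180/π = 150.9752°, L = 84.7233 m.

LSL: t = 109.2248°, p = 53.8421 m, q = 150.9752°, L = 84.7233 m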